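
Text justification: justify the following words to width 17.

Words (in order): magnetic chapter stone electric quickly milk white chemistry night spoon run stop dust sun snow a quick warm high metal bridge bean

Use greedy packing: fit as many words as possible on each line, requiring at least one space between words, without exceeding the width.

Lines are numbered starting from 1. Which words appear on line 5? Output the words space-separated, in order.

Answer: night spoon run

Derivation:
Line 1: ['magnetic', 'chapter'] (min_width=16, slack=1)
Line 2: ['stone', 'electric'] (min_width=14, slack=3)
Line 3: ['quickly', 'milk'] (min_width=12, slack=5)
Line 4: ['white', 'chemistry'] (min_width=15, slack=2)
Line 5: ['night', 'spoon', 'run'] (min_width=15, slack=2)
Line 6: ['stop', 'dust', 'sun'] (min_width=13, slack=4)
Line 7: ['snow', 'a', 'quick', 'warm'] (min_width=17, slack=0)
Line 8: ['high', 'metal', 'bridge'] (min_width=17, slack=0)
Line 9: ['bean'] (min_width=4, slack=13)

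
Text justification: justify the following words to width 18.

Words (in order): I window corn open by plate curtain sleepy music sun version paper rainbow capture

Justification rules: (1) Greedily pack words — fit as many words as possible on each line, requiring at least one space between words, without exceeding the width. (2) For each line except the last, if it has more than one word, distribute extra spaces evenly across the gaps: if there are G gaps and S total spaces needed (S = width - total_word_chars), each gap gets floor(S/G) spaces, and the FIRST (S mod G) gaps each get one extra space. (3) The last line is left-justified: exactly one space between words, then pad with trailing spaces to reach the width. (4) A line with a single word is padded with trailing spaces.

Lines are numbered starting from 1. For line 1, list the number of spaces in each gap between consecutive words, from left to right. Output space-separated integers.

Answer: 1 1 1

Derivation:
Line 1: ['I', 'window', 'corn', 'open'] (min_width=18, slack=0)
Line 2: ['by', 'plate', 'curtain'] (min_width=16, slack=2)
Line 3: ['sleepy', 'music', 'sun'] (min_width=16, slack=2)
Line 4: ['version', 'paper'] (min_width=13, slack=5)
Line 5: ['rainbow', 'capture'] (min_width=15, slack=3)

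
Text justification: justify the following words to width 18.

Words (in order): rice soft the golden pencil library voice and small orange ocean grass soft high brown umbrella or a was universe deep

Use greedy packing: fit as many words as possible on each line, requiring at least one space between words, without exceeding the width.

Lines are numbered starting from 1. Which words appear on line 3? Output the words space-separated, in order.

Line 1: ['rice', 'soft', 'the'] (min_width=13, slack=5)
Line 2: ['golden', 'pencil'] (min_width=13, slack=5)
Line 3: ['library', 'voice', 'and'] (min_width=17, slack=1)
Line 4: ['small', 'orange', 'ocean'] (min_width=18, slack=0)
Line 5: ['grass', 'soft', 'high'] (min_width=15, slack=3)
Line 6: ['brown', 'umbrella', 'or'] (min_width=17, slack=1)
Line 7: ['a', 'was', 'universe'] (min_width=14, slack=4)
Line 8: ['deep'] (min_width=4, slack=14)

Answer: library voice and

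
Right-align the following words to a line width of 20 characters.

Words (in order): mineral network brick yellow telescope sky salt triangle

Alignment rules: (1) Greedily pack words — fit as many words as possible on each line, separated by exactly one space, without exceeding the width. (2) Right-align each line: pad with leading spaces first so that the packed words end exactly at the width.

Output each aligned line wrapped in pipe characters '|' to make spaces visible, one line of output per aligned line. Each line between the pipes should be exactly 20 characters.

Line 1: ['mineral', 'network'] (min_width=15, slack=5)
Line 2: ['brick', 'yellow'] (min_width=12, slack=8)
Line 3: ['telescope', 'sky', 'salt'] (min_width=18, slack=2)
Line 4: ['triangle'] (min_width=8, slack=12)

Answer: |     mineral network|
|        brick yellow|
|  telescope sky salt|
|            triangle|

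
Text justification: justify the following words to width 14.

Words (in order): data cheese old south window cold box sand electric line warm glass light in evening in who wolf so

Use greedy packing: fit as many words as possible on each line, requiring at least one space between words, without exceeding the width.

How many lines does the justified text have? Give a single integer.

Answer: 9

Derivation:
Line 1: ['data', 'cheese'] (min_width=11, slack=3)
Line 2: ['old', 'south'] (min_width=9, slack=5)
Line 3: ['window', 'cold'] (min_width=11, slack=3)
Line 4: ['box', 'sand'] (min_width=8, slack=6)
Line 5: ['electric', 'line'] (min_width=13, slack=1)
Line 6: ['warm', 'glass'] (min_width=10, slack=4)
Line 7: ['light', 'in'] (min_width=8, slack=6)
Line 8: ['evening', 'in', 'who'] (min_width=14, slack=0)
Line 9: ['wolf', 'so'] (min_width=7, slack=7)
Total lines: 9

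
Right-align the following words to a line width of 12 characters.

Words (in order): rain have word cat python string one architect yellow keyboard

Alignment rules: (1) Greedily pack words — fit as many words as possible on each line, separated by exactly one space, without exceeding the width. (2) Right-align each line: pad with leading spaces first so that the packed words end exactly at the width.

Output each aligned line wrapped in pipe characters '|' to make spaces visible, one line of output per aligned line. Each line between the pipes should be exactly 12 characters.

Answer: |   rain have|
|    word cat|
|      python|
|  string one|
|   architect|
|      yellow|
|    keyboard|

Derivation:
Line 1: ['rain', 'have'] (min_width=9, slack=3)
Line 2: ['word', 'cat'] (min_width=8, slack=4)
Line 3: ['python'] (min_width=6, slack=6)
Line 4: ['string', 'one'] (min_width=10, slack=2)
Line 5: ['architect'] (min_width=9, slack=3)
Line 6: ['yellow'] (min_width=6, slack=6)
Line 7: ['keyboard'] (min_width=8, slack=4)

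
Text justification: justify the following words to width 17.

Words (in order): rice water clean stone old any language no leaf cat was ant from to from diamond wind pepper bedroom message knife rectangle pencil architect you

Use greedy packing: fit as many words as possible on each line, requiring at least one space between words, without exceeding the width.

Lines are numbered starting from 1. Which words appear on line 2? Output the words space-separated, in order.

Line 1: ['rice', 'water', 'clean'] (min_width=16, slack=1)
Line 2: ['stone', 'old', 'any'] (min_width=13, slack=4)
Line 3: ['language', 'no', 'leaf'] (min_width=16, slack=1)
Line 4: ['cat', 'was', 'ant', 'from'] (min_width=16, slack=1)
Line 5: ['to', 'from', 'diamond'] (min_width=15, slack=2)
Line 6: ['wind', 'pepper'] (min_width=11, slack=6)
Line 7: ['bedroom', 'message'] (min_width=15, slack=2)
Line 8: ['knife', 'rectangle'] (min_width=15, slack=2)
Line 9: ['pencil', 'architect'] (min_width=16, slack=1)
Line 10: ['you'] (min_width=3, slack=14)

Answer: stone old any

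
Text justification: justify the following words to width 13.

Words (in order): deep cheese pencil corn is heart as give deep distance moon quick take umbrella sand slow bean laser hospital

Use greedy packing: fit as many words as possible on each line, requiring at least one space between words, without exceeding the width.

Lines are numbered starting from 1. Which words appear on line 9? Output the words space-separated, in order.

Answer: laser

Derivation:
Line 1: ['deep', 'cheese'] (min_width=11, slack=2)
Line 2: ['pencil', 'corn'] (min_width=11, slack=2)
Line 3: ['is', 'heart', 'as'] (min_width=11, slack=2)
Line 4: ['give', 'deep'] (min_width=9, slack=4)
Line 5: ['distance', 'moon'] (min_width=13, slack=0)
Line 6: ['quick', 'take'] (min_width=10, slack=3)
Line 7: ['umbrella', 'sand'] (min_width=13, slack=0)
Line 8: ['slow', 'bean'] (min_width=9, slack=4)
Line 9: ['laser'] (min_width=5, slack=8)
Line 10: ['hospital'] (min_width=8, slack=5)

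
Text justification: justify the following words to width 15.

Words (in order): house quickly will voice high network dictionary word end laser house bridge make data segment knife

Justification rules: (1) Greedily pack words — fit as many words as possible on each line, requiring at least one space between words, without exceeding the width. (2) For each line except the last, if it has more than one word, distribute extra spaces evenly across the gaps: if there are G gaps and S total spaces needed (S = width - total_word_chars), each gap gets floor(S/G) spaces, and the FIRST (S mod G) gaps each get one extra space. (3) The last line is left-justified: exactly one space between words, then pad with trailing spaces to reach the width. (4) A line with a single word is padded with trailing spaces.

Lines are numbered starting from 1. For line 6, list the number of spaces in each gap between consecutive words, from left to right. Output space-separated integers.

Answer: 5

Derivation:
Line 1: ['house', 'quickly'] (min_width=13, slack=2)
Line 2: ['will', 'voice', 'high'] (min_width=15, slack=0)
Line 3: ['network'] (min_width=7, slack=8)
Line 4: ['dictionary', 'word'] (min_width=15, slack=0)
Line 5: ['end', 'laser', 'house'] (min_width=15, slack=0)
Line 6: ['bridge', 'make'] (min_width=11, slack=4)
Line 7: ['data', 'segment'] (min_width=12, slack=3)
Line 8: ['knife'] (min_width=5, slack=10)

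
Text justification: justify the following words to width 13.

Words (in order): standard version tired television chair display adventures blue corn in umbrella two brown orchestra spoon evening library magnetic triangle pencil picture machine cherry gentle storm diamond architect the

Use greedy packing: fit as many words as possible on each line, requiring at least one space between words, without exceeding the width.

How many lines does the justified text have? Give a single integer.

Line 1: ['standard'] (min_width=8, slack=5)
Line 2: ['version', 'tired'] (min_width=13, slack=0)
Line 3: ['television'] (min_width=10, slack=3)
Line 4: ['chair', 'display'] (min_width=13, slack=0)
Line 5: ['adventures'] (min_width=10, slack=3)
Line 6: ['blue', 'corn', 'in'] (min_width=12, slack=1)
Line 7: ['umbrella', 'two'] (min_width=12, slack=1)
Line 8: ['brown'] (min_width=5, slack=8)
Line 9: ['orchestra'] (min_width=9, slack=4)
Line 10: ['spoon', 'evening'] (min_width=13, slack=0)
Line 11: ['library'] (min_width=7, slack=6)
Line 12: ['magnetic'] (min_width=8, slack=5)
Line 13: ['triangle'] (min_width=8, slack=5)
Line 14: ['pencil'] (min_width=6, slack=7)
Line 15: ['picture'] (min_width=7, slack=6)
Line 16: ['machine'] (min_width=7, slack=6)
Line 17: ['cherry', 'gentle'] (min_width=13, slack=0)
Line 18: ['storm', 'diamond'] (min_width=13, slack=0)
Line 19: ['architect', 'the'] (min_width=13, slack=0)
Total lines: 19

Answer: 19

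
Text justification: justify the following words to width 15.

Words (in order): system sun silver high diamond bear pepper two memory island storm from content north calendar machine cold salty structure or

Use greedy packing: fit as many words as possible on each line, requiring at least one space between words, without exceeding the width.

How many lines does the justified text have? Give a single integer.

Answer: 11

Derivation:
Line 1: ['system', 'sun'] (min_width=10, slack=5)
Line 2: ['silver', 'high'] (min_width=11, slack=4)
Line 3: ['diamond', 'bear'] (min_width=12, slack=3)
Line 4: ['pepper', 'two'] (min_width=10, slack=5)
Line 5: ['memory', 'island'] (min_width=13, slack=2)
Line 6: ['storm', 'from'] (min_width=10, slack=5)
Line 7: ['content', 'north'] (min_width=13, slack=2)
Line 8: ['calendar'] (min_width=8, slack=7)
Line 9: ['machine', 'cold'] (min_width=12, slack=3)
Line 10: ['salty', 'structure'] (min_width=15, slack=0)
Line 11: ['or'] (min_width=2, slack=13)
Total lines: 11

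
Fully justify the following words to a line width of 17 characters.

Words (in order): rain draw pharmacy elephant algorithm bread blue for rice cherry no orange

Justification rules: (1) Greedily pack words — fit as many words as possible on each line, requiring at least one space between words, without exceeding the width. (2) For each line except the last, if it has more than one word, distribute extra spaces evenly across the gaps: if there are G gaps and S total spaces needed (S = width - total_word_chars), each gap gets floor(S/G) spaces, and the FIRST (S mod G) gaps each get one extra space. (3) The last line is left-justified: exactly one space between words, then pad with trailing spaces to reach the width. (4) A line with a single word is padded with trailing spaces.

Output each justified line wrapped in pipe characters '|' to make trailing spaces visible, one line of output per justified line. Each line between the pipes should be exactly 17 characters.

Line 1: ['rain', 'draw'] (min_width=9, slack=8)
Line 2: ['pharmacy', 'elephant'] (min_width=17, slack=0)
Line 3: ['algorithm', 'bread'] (min_width=15, slack=2)
Line 4: ['blue', 'for', 'rice'] (min_width=13, slack=4)
Line 5: ['cherry', 'no', 'orange'] (min_width=16, slack=1)

Answer: |rain         draw|
|pharmacy elephant|
|algorithm   bread|
|blue   for   rice|
|cherry no orange |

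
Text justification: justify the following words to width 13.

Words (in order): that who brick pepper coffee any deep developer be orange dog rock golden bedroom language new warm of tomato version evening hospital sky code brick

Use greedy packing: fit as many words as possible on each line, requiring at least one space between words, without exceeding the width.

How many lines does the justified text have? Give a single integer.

Answer: 15

Derivation:
Line 1: ['that', 'who'] (min_width=8, slack=5)
Line 2: ['brick', 'pepper'] (min_width=12, slack=1)
Line 3: ['coffee', 'any'] (min_width=10, slack=3)
Line 4: ['deep'] (min_width=4, slack=9)
Line 5: ['developer', 'be'] (min_width=12, slack=1)
Line 6: ['orange', 'dog'] (min_width=10, slack=3)
Line 7: ['rock', 'golden'] (min_width=11, slack=2)
Line 8: ['bedroom'] (min_width=7, slack=6)
Line 9: ['language', 'new'] (min_width=12, slack=1)
Line 10: ['warm', 'of'] (min_width=7, slack=6)
Line 11: ['tomato'] (min_width=6, slack=7)
Line 12: ['version'] (min_width=7, slack=6)
Line 13: ['evening'] (min_width=7, slack=6)
Line 14: ['hospital', 'sky'] (min_width=12, slack=1)
Line 15: ['code', 'brick'] (min_width=10, slack=3)
Total lines: 15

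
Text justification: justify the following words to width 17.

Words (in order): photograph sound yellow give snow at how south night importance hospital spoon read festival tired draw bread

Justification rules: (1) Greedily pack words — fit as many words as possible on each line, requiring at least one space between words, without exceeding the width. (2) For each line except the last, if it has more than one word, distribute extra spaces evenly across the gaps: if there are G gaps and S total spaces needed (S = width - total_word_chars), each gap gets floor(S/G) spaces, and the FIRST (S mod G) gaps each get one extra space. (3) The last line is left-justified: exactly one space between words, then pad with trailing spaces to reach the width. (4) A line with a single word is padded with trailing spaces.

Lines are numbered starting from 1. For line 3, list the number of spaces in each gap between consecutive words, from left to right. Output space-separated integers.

Line 1: ['photograph', 'sound'] (min_width=16, slack=1)
Line 2: ['yellow', 'give', 'snow'] (min_width=16, slack=1)
Line 3: ['at', 'how', 'south'] (min_width=12, slack=5)
Line 4: ['night', 'importance'] (min_width=16, slack=1)
Line 5: ['hospital', 'spoon'] (min_width=14, slack=3)
Line 6: ['read', 'festival'] (min_width=13, slack=4)
Line 7: ['tired', 'draw', 'bread'] (min_width=16, slack=1)

Answer: 4 3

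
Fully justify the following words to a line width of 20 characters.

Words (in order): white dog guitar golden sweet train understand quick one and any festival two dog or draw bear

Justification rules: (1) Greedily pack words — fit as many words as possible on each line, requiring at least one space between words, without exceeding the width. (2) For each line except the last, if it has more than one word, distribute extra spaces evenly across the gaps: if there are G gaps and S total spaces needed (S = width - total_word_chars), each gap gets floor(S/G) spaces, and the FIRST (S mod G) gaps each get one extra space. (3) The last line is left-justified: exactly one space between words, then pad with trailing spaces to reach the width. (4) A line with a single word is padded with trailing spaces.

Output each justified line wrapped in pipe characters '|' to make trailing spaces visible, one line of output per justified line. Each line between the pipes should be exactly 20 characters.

Line 1: ['white', 'dog', 'guitar'] (min_width=16, slack=4)
Line 2: ['golden', 'sweet', 'train'] (min_width=18, slack=2)
Line 3: ['understand', 'quick', 'one'] (min_width=20, slack=0)
Line 4: ['and', 'any', 'festival', 'two'] (min_width=20, slack=0)
Line 5: ['dog', 'or', 'draw', 'bear'] (min_width=16, slack=4)

Answer: |white   dog   guitar|
|golden  sweet  train|
|understand quick one|
|and any festival two|
|dog or draw bear    |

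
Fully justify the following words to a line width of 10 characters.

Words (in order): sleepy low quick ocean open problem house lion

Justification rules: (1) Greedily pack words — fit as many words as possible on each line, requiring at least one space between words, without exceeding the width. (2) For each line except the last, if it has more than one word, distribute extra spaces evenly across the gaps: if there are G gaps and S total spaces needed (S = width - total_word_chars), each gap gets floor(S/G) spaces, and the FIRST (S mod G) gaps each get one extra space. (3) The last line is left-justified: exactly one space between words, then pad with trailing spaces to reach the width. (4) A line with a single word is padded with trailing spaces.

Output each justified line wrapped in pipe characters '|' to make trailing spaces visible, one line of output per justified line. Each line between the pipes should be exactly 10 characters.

Line 1: ['sleepy', 'low'] (min_width=10, slack=0)
Line 2: ['quick'] (min_width=5, slack=5)
Line 3: ['ocean', 'open'] (min_width=10, slack=0)
Line 4: ['problem'] (min_width=7, slack=3)
Line 5: ['house', 'lion'] (min_width=10, slack=0)

Answer: |sleepy low|
|quick     |
|ocean open|
|problem   |
|house lion|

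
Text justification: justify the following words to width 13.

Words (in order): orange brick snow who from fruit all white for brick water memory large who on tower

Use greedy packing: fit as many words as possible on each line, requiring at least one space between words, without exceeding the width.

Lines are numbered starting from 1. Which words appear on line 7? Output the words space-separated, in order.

Answer: who on tower

Derivation:
Line 1: ['orange', 'brick'] (min_width=12, slack=1)
Line 2: ['snow', 'who', 'from'] (min_width=13, slack=0)
Line 3: ['fruit', 'all'] (min_width=9, slack=4)
Line 4: ['white', 'for'] (min_width=9, slack=4)
Line 5: ['brick', 'water'] (min_width=11, slack=2)
Line 6: ['memory', 'large'] (min_width=12, slack=1)
Line 7: ['who', 'on', 'tower'] (min_width=12, slack=1)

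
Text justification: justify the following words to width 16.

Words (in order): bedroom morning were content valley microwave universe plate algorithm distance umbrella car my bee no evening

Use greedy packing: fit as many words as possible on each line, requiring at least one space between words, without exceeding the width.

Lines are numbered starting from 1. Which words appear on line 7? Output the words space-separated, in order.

Line 1: ['bedroom', 'morning'] (min_width=15, slack=1)
Line 2: ['were', 'content'] (min_width=12, slack=4)
Line 3: ['valley', 'microwave'] (min_width=16, slack=0)
Line 4: ['universe', 'plate'] (min_width=14, slack=2)
Line 5: ['algorithm'] (min_width=9, slack=7)
Line 6: ['distance'] (min_width=8, slack=8)
Line 7: ['umbrella', 'car', 'my'] (min_width=15, slack=1)
Line 8: ['bee', 'no', 'evening'] (min_width=14, slack=2)

Answer: umbrella car my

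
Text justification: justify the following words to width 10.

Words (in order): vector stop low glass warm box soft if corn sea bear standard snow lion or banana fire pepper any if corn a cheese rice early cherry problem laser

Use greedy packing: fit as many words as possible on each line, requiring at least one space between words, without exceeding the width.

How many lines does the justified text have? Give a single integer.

Answer: 17

Derivation:
Line 1: ['vector'] (min_width=6, slack=4)
Line 2: ['stop', 'low'] (min_width=8, slack=2)
Line 3: ['glass', 'warm'] (min_width=10, slack=0)
Line 4: ['box', 'soft'] (min_width=8, slack=2)
Line 5: ['if', 'corn'] (min_width=7, slack=3)
Line 6: ['sea', 'bear'] (min_width=8, slack=2)
Line 7: ['standard'] (min_width=8, slack=2)
Line 8: ['snow', 'lion'] (min_width=9, slack=1)
Line 9: ['or', 'banana'] (min_width=9, slack=1)
Line 10: ['fire'] (min_width=4, slack=6)
Line 11: ['pepper', 'any'] (min_width=10, slack=0)
Line 12: ['if', 'corn', 'a'] (min_width=9, slack=1)
Line 13: ['cheese'] (min_width=6, slack=4)
Line 14: ['rice', 'early'] (min_width=10, slack=0)
Line 15: ['cherry'] (min_width=6, slack=4)
Line 16: ['problem'] (min_width=7, slack=3)
Line 17: ['laser'] (min_width=5, slack=5)
Total lines: 17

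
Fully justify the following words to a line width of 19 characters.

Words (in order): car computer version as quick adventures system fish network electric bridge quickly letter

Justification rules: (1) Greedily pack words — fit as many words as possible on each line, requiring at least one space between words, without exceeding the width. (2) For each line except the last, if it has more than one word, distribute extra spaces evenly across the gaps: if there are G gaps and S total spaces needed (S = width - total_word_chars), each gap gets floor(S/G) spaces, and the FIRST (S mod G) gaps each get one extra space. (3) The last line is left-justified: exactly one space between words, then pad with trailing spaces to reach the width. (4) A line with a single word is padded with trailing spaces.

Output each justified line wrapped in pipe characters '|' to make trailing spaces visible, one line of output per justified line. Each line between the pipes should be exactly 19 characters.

Answer: |car        computer|
|version   as  quick|
|adventures   system|
|fish        network|
|electric     bridge|
|quickly letter     |

Derivation:
Line 1: ['car', 'computer'] (min_width=12, slack=7)
Line 2: ['version', 'as', 'quick'] (min_width=16, slack=3)
Line 3: ['adventures', 'system'] (min_width=17, slack=2)
Line 4: ['fish', 'network'] (min_width=12, slack=7)
Line 5: ['electric', 'bridge'] (min_width=15, slack=4)
Line 6: ['quickly', 'letter'] (min_width=14, slack=5)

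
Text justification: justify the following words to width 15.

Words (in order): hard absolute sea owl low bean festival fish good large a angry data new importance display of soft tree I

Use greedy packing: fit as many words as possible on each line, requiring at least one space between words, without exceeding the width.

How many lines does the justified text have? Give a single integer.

Line 1: ['hard', 'absolute'] (min_width=13, slack=2)
Line 2: ['sea', 'owl', 'low'] (min_width=11, slack=4)
Line 3: ['bean', 'festival'] (min_width=13, slack=2)
Line 4: ['fish', 'good', 'large'] (min_width=15, slack=0)
Line 5: ['a', 'angry', 'data'] (min_width=12, slack=3)
Line 6: ['new', 'importance'] (min_width=14, slack=1)
Line 7: ['display', 'of', 'soft'] (min_width=15, slack=0)
Line 8: ['tree', 'I'] (min_width=6, slack=9)
Total lines: 8

Answer: 8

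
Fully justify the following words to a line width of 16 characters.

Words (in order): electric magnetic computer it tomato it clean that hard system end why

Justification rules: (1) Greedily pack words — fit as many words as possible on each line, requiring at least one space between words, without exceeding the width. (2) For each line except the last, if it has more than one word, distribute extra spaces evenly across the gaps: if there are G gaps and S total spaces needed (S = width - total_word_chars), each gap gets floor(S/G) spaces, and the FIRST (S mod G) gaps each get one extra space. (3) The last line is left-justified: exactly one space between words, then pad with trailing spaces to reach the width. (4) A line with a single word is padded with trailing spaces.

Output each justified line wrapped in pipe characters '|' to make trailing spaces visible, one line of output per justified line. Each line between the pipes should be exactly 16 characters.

Answer: |electric        |
|magnetic        |
|computer      it|
|tomato  it clean|
|that hard system|
|end why         |

Derivation:
Line 1: ['electric'] (min_width=8, slack=8)
Line 2: ['magnetic'] (min_width=8, slack=8)
Line 3: ['computer', 'it'] (min_width=11, slack=5)
Line 4: ['tomato', 'it', 'clean'] (min_width=15, slack=1)
Line 5: ['that', 'hard', 'system'] (min_width=16, slack=0)
Line 6: ['end', 'why'] (min_width=7, slack=9)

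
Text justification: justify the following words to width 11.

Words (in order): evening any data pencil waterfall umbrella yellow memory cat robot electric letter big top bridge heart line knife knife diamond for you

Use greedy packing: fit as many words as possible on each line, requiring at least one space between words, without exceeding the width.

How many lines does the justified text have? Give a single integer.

Answer: 14

Derivation:
Line 1: ['evening', 'any'] (min_width=11, slack=0)
Line 2: ['data', 'pencil'] (min_width=11, slack=0)
Line 3: ['waterfall'] (min_width=9, slack=2)
Line 4: ['umbrella'] (min_width=8, slack=3)
Line 5: ['yellow'] (min_width=6, slack=5)
Line 6: ['memory', 'cat'] (min_width=10, slack=1)
Line 7: ['robot'] (min_width=5, slack=6)
Line 8: ['electric'] (min_width=8, slack=3)
Line 9: ['letter', 'big'] (min_width=10, slack=1)
Line 10: ['top', 'bridge'] (min_width=10, slack=1)
Line 11: ['heart', 'line'] (min_width=10, slack=1)
Line 12: ['knife', 'knife'] (min_width=11, slack=0)
Line 13: ['diamond', 'for'] (min_width=11, slack=0)
Line 14: ['you'] (min_width=3, slack=8)
Total lines: 14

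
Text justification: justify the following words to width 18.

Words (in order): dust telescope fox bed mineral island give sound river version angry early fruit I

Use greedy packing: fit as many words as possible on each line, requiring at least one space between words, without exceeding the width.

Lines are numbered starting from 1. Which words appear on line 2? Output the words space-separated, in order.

Answer: bed mineral island

Derivation:
Line 1: ['dust', 'telescope', 'fox'] (min_width=18, slack=0)
Line 2: ['bed', 'mineral', 'island'] (min_width=18, slack=0)
Line 3: ['give', 'sound', 'river'] (min_width=16, slack=2)
Line 4: ['version', 'angry'] (min_width=13, slack=5)
Line 5: ['early', 'fruit', 'I'] (min_width=13, slack=5)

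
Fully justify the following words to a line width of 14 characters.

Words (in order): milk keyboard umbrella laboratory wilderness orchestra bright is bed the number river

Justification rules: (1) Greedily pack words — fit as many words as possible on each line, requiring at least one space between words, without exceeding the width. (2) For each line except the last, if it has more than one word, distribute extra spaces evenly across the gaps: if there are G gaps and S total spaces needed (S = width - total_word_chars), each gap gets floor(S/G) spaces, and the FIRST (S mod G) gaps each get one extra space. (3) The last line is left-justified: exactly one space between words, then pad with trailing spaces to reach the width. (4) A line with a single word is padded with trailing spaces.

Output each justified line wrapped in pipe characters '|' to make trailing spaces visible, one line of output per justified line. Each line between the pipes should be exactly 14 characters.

Answer: |milk  keyboard|
|umbrella      |
|laboratory    |
|wilderness    |
|orchestra     |
|bright  is bed|
|the     number|
|river         |

Derivation:
Line 1: ['milk', 'keyboard'] (min_width=13, slack=1)
Line 2: ['umbrella'] (min_width=8, slack=6)
Line 3: ['laboratory'] (min_width=10, slack=4)
Line 4: ['wilderness'] (min_width=10, slack=4)
Line 5: ['orchestra'] (min_width=9, slack=5)
Line 6: ['bright', 'is', 'bed'] (min_width=13, slack=1)
Line 7: ['the', 'number'] (min_width=10, slack=4)
Line 8: ['river'] (min_width=5, slack=9)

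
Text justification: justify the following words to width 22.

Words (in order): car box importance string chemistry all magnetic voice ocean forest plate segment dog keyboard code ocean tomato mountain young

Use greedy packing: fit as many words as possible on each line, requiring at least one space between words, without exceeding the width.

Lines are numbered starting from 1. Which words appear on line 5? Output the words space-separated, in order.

Answer: dog keyboard code

Derivation:
Line 1: ['car', 'box', 'importance'] (min_width=18, slack=4)
Line 2: ['string', 'chemistry', 'all'] (min_width=20, slack=2)
Line 3: ['magnetic', 'voice', 'ocean'] (min_width=20, slack=2)
Line 4: ['forest', 'plate', 'segment'] (min_width=20, slack=2)
Line 5: ['dog', 'keyboard', 'code'] (min_width=17, slack=5)
Line 6: ['ocean', 'tomato', 'mountain'] (min_width=21, slack=1)
Line 7: ['young'] (min_width=5, slack=17)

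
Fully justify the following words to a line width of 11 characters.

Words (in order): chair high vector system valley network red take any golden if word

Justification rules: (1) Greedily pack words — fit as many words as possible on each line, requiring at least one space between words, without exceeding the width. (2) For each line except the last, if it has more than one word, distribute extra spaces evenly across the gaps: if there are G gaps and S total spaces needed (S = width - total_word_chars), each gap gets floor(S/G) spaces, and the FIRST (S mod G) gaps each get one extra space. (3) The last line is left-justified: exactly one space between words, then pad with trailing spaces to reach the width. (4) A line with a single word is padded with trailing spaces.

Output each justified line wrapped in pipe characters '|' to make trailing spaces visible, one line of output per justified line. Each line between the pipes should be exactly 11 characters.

Answer: |chair  high|
|vector     |
|system     |
|valley     |
|network red|
|take    any|
|golden   if|
|word       |

Derivation:
Line 1: ['chair', 'high'] (min_width=10, slack=1)
Line 2: ['vector'] (min_width=6, slack=5)
Line 3: ['system'] (min_width=6, slack=5)
Line 4: ['valley'] (min_width=6, slack=5)
Line 5: ['network', 'red'] (min_width=11, slack=0)
Line 6: ['take', 'any'] (min_width=8, slack=3)
Line 7: ['golden', 'if'] (min_width=9, slack=2)
Line 8: ['word'] (min_width=4, slack=7)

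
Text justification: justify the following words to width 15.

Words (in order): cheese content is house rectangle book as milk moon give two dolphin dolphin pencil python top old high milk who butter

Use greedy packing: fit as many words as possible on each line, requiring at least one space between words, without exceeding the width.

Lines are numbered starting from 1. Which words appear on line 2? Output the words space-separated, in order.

Line 1: ['cheese', 'content'] (min_width=14, slack=1)
Line 2: ['is', 'house'] (min_width=8, slack=7)
Line 3: ['rectangle', 'book'] (min_width=14, slack=1)
Line 4: ['as', 'milk', 'moon'] (min_width=12, slack=3)
Line 5: ['give', 'two'] (min_width=8, slack=7)
Line 6: ['dolphin', 'dolphin'] (min_width=15, slack=0)
Line 7: ['pencil', 'python'] (min_width=13, slack=2)
Line 8: ['top', 'old', 'high'] (min_width=12, slack=3)
Line 9: ['milk', 'who', 'butter'] (min_width=15, slack=0)

Answer: is house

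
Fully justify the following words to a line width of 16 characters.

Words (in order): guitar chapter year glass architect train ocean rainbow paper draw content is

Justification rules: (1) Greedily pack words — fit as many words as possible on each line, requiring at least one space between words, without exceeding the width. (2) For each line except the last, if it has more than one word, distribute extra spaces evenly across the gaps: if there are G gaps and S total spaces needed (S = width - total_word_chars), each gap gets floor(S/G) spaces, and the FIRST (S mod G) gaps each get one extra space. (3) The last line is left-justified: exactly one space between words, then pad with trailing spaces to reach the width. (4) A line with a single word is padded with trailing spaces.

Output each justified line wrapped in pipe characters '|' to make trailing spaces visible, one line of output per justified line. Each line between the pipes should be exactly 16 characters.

Line 1: ['guitar', 'chapter'] (min_width=14, slack=2)
Line 2: ['year', 'glass'] (min_width=10, slack=6)
Line 3: ['architect', 'train'] (min_width=15, slack=1)
Line 4: ['ocean', 'rainbow'] (min_width=13, slack=3)
Line 5: ['paper', 'draw'] (min_width=10, slack=6)
Line 6: ['content', 'is'] (min_width=10, slack=6)

Answer: |guitar   chapter|
|year       glass|
|architect  train|
|ocean    rainbow|
|paper       draw|
|content is      |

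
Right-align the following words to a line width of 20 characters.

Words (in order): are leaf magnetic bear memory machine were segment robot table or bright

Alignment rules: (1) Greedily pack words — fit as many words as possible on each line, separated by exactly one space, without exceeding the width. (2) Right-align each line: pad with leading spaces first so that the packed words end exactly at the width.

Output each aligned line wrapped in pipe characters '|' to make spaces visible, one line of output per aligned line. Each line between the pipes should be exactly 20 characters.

Line 1: ['are', 'leaf', 'magnetic'] (min_width=17, slack=3)
Line 2: ['bear', 'memory', 'machine'] (min_width=19, slack=1)
Line 3: ['were', 'segment', 'robot'] (min_width=18, slack=2)
Line 4: ['table', 'or', 'bright'] (min_width=15, slack=5)

Answer: |   are leaf magnetic|
| bear memory machine|
|  were segment robot|
|     table or bright|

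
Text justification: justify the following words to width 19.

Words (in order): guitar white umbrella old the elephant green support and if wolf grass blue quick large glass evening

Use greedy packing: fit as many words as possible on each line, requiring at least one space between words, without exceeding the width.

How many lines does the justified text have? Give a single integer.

Line 1: ['guitar', 'white'] (min_width=12, slack=7)
Line 2: ['umbrella', 'old', 'the'] (min_width=16, slack=3)
Line 3: ['elephant', 'green'] (min_width=14, slack=5)
Line 4: ['support', 'and', 'if', 'wolf'] (min_width=19, slack=0)
Line 5: ['grass', 'blue', 'quick'] (min_width=16, slack=3)
Line 6: ['large', 'glass', 'evening'] (min_width=19, slack=0)
Total lines: 6

Answer: 6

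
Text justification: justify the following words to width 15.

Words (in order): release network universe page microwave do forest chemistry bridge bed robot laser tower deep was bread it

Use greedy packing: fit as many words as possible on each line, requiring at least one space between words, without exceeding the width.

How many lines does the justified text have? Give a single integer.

Line 1: ['release', 'network'] (min_width=15, slack=0)
Line 2: ['universe', 'page'] (min_width=13, slack=2)
Line 3: ['microwave', 'do'] (min_width=12, slack=3)
Line 4: ['forest'] (min_width=6, slack=9)
Line 5: ['chemistry'] (min_width=9, slack=6)
Line 6: ['bridge', 'bed'] (min_width=10, slack=5)
Line 7: ['robot', 'laser'] (min_width=11, slack=4)
Line 8: ['tower', 'deep', 'was'] (min_width=14, slack=1)
Line 9: ['bread', 'it'] (min_width=8, slack=7)
Total lines: 9

Answer: 9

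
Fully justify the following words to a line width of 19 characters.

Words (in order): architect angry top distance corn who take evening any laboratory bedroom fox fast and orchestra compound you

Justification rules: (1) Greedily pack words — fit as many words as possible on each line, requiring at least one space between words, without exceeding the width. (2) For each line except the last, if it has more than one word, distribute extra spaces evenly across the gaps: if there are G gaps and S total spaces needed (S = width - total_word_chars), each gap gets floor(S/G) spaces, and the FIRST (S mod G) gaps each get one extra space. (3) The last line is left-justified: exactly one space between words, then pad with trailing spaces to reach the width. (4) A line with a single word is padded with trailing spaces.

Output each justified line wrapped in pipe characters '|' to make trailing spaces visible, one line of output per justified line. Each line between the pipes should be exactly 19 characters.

Answer: |architect angry top|
|distance  corn  who|
|take   evening  any|
|laboratory  bedroom|
|fox     fast    and|
|orchestra  compound|
|you                |

Derivation:
Line 1: ['architect', 'angry', 'top'] (min_width=19, slack=0)
Line 2: ['distance', 'corn', 'who'] (min_width=17, slack=2)
Line 3: ['take', 'evening', 'any'] (min_width=16, slack=3)
Line 4: ['laboratory', 'bedroom'] (min_width=18, slack=1)
Line 5: ['fox', 'fast', 'and'] (min_width=12, slack=7)
Line 6: ['orchestra', 'compound'] (min_width=18, slack=1)
Line 7: ['you'] (min_width=3, slack=16)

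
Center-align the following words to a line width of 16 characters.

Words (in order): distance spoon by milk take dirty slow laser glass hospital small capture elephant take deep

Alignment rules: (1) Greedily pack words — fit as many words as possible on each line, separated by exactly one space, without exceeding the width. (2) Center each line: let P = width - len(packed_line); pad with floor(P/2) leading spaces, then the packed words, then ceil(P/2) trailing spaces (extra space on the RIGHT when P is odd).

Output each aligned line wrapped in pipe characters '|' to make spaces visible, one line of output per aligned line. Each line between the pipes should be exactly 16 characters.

Answer: | distance spoon |
|  by milk take  |
|dirty slow laser|
| glass hospital |
| small capture  |
| elephant take  |
|      deep      |

Derivation:
Line 1: ['distance', 'spoon'] (min_width=14, slack=2)
Line 2: ['by', 'milk', 'take'] (min_width=12, slack=4)
Line 3: ['dirty', 'slow', 'laser'] (min_width=16, slack=0)
Line 4: ['glass', 'hospital'] (min_width=14, slack=2)
Line 5: ['small', 'capture'] (min_width=13, slack=3)
Line 6: ['elephant', 'take'] (min_width=13, slack=3)
Line 7: ['deep'] (min_width=4, slack=12)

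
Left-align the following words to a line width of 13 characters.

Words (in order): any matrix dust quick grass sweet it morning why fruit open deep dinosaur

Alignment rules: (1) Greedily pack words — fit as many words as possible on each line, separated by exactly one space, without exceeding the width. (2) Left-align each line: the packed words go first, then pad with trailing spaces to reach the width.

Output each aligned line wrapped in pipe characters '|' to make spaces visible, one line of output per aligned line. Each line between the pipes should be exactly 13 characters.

Answer: |any matrix   |
|dust quick   |
|grass sweet  |
|it morning   |
|why fruit    |
|open deep    |
|dinosaur     |

Derivation:
Line 1: ['any', 'matrix'] (min_width=10, slack=3)
Line 2: ['dust', 'quick'] (min_width=10, slack=3)
Line 3: ['grass', 'sweet'] (min_width=11, slack=2)
Line 4: ['it', 'morning'] (min_width=10, slack=3)
Line 5: ['why', 'fruit'] (min_width=9, slack=4)
Line 6: ['open', 'deep'] (min_width=9, slack=4)
Line 7: ['dinosaur'] (min_width=8, slack=5)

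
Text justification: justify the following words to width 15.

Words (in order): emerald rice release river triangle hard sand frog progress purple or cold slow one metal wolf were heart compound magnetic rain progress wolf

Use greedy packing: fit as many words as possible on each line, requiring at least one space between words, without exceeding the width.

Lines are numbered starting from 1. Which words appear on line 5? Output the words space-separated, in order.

Answer: progress purple

Derivation:
Line 1: ['emerald', 'rice'] (min_width=12, slack=3)
Line 2: ['release', 'river'] (min_width=13, slack=2)
Line 3: ['triangle', 'hard'] (min_width=13, slack=2)
Line 4: ['sand', 'frog'] (min_width=9, slack=6)
Line 5: ['progress', 'purple'] (min_width=15, slack=0)
Line 6: ['or', 'cold', 'slow'] (min_width=12, slack=3)
Line 7: ['one', 'metal', 'wolf'] (min_width=14, slack=1)
Line 8: ['were', 'heart'] (min_width=10, slack=5)
Line 9: ['compound'] (min_width=8, slack=7)
Line 10: ['magnetic', 'rain'] (min_width=13, slack=2)
Line 11: ['progress', 'wolf'] (min_width=13, slack=2)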